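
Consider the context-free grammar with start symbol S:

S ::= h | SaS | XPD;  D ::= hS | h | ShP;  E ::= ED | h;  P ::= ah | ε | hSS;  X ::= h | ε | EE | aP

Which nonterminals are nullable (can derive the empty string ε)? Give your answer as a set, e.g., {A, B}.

Directly nullable (have an ε-rule): {P, X}.
Not nullable: D, E, S — each has a terminal in every rule's right-hand side or depends on a non-nullable symbol.

{P, X}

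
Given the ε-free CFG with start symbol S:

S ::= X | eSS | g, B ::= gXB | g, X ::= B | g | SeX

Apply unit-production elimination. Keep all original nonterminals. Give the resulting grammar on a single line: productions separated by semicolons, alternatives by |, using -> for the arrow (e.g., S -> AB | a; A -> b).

S -> g | SeX | eSS | gXB; B -> g | gXB; X -> g | SeX | gXB

Unit productions: S->X, X->B.
Unit pairs (A ⇒* B via units): (S,B), (S,X), (X,B).
S: inherits non-unit rules of {B, S, X} → SeX | eSS | g | gXB.
B: inherits non-unit rules of {B} → g | gXB.
X: inherits non-unit rules of {B, X} → SeX | g | gXB.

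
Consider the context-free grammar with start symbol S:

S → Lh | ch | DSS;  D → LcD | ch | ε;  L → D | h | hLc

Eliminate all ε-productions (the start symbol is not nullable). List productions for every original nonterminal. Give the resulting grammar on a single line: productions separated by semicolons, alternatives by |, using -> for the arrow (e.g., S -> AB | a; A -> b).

Nullable set: {D, L}.
S -> DSS: D nullable, giving DSS | SS.
S -> Lh: L nullable, giving Lh | h.
Drop D -> ε.
D -> LcD: L, D nullable, giving Lc | LcD | c | cD.
L -> D: D nullable, giving D.
L -> hLc: L nullable, giving hLc | hc.
Unchanged (no nullable symbols): S -> ch; D -> ch; L -> h.

S -> h | Lh | SS | ch | DSS; D -> c | Lc | cD | ch | LcD; L -> D | h | hc | hLc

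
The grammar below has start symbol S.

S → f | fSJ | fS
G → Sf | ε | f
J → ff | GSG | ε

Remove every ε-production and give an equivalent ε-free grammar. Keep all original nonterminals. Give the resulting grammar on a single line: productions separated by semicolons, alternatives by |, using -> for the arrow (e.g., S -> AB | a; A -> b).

S -> f | fS | fSJ; G -> f | Sf; J -> S | GS | SG | ff | GSG

Nullable set: {G, J}.
S -> fSJ: J nullable, giving fS | fSJ.
Drop G -> ε.
Drop J -> ε.
J -> GSG: G, G nullable, giving GS | GSG | S | SG.
Unchanged (no nullable symbols): S -> f; S -> fS; G -> Sf; G -> f; J -> ff.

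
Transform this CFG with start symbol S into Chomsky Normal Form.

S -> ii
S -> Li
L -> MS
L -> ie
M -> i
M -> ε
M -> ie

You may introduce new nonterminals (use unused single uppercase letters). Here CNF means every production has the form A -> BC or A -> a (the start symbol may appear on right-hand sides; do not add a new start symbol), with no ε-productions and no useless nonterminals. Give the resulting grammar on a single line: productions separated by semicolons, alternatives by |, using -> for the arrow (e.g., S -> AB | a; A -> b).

S -> AA | LA; A -> i; B -> e; L -> AA | AB | LA | MS; M -> i | AB

Nullable: {M}; after ε-elimination: S -> Li | ii; L -> S | MS | ie; M -> i | ie.
After unit-elimination: S -> Li | ii; L -> Li | MS | ie | ii; M -> i | ie.
TERM: introduce B -> e, A -> i and substitute in every rule of length ≥2.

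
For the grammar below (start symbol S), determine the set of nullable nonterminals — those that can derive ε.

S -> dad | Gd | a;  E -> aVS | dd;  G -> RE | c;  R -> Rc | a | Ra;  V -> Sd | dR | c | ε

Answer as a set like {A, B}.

Directly nullable (have an ε-rule): {V}.
Not nullable: E, G, R, S — each has a terminal in every rule's right-hand side or depends on a non-nullable symbol.

{V}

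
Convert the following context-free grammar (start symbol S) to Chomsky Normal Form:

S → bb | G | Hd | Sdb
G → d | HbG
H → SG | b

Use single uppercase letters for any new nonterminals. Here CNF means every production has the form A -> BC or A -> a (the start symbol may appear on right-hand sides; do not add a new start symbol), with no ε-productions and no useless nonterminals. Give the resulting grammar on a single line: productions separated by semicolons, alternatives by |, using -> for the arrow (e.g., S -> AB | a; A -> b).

S -> d | AA | HB | HD | SE; A -> b; B -> d; C -> AG; D -> AG; E -> BA; G -> d | HC; H -> b | SG

No ε-productions.
After unit-elimination: S -> d | Hd | bb | HbG | Sdb; G -> d | HbG; H -> b | SG.
TERM: introduce A -> b, B -> d and substitute in every rule of length ≥2.
BIN: G -> HAG becomes G -> HC, C -> AG; S -> HAG becomes S -> HD, D -> AG; S -> SBA becomes S -> SE, E -> BA.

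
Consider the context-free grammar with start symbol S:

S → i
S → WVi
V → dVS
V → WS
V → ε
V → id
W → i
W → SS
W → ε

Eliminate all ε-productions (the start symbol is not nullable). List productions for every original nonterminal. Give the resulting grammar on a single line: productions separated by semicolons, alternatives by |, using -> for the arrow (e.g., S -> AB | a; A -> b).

S -> i | Vi | Wi | WVi; V -> S | WS | dS | id | dVS; W -> i | SS

Nullable set: {V, W}.
S -> WVi: W, V nullable, giving Vi | WVi | Wi | i.
Drop V -> ε.
V -> WS: W nullable, giving S | WS.
V -> dVS: V nullable, giving dS | dVS.
Drop W -> ε.
Unchanged (no nullable symbols): S -> i; V -> id; W -> SS; W -> i.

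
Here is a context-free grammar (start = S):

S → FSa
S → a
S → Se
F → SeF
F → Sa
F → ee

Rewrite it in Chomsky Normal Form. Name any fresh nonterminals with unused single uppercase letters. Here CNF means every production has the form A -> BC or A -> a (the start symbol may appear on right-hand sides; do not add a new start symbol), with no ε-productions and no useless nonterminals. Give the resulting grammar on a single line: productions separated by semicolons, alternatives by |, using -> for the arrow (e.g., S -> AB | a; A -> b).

S -> a | FD | SB; A -> a; B -> e; C -> BF; D -> SA; F -> BB | SA | SC

No ε-productions.
No unit productions to eliminate.
TERM: introduce A -> a, B -> e and substitute in every rule of length ≥2.
BIN: F -> SBF becomes F -> SC, C -> BF; S -> FSA becomes S -> FD, D -> SA.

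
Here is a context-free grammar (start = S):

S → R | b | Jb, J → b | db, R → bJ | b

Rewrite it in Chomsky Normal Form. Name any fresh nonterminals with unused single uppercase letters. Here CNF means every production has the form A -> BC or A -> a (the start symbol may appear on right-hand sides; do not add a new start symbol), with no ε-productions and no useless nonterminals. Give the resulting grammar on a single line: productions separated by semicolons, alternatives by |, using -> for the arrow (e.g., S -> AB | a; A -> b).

S -> b | BJ | JB; A -> d; B -> b; J -> b | AB

No ε-productions.
After unit-elimination: S -> b | Jb | bJ; J -> b | db; R -> b | bJ.
TERM: introduce B -> b, A -> d and substitute in every rule of length ≥2.
Drop unreachable/unproductive: R.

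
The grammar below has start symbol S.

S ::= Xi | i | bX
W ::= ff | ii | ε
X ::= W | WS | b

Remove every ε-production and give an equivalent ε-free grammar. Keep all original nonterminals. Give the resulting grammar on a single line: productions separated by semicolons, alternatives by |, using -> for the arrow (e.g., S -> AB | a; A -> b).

Nullable set: {W, X}.
S -> Xi: X nullable, giving Xi | i.
S -> bX: X nullable, giving b | bX.
Drop W -> ε.
X -> W: W nullable, giving W.
X -> WS: W nullable, giving S | WS.
Unchanged (no nullable symbols): S -> i; W -> ff; W -> ii; X -> b.

S -> b | i | Xi | bX; W -> ff | ii; X -> S | W | b | WS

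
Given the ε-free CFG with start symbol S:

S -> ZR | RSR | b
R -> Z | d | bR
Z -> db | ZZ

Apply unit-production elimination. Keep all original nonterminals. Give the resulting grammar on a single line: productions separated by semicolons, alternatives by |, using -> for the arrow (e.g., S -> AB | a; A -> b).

Unit productions: R->Z.
Unit pairs (A ⇒* B via units): (R,Z).
S: inherits non-unit rules of {S} → RSR | ZR | b.
R: inherits non-unit rules of {R, Z} → ZZ | bR | d | db.
Z: inherits non-unit rules of {Z} → ZZ | db.

S -> b | ZR | RSR; R -> d | ZZ | bR | db; Z -> ZZ | db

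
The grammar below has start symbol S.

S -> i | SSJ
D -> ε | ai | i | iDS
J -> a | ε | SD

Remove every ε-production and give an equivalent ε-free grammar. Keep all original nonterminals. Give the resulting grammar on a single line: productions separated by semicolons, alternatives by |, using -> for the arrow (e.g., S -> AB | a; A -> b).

S -> i | SS | SSJ; D -> i | ai | iS | iDS; J -> S | a | SD

Nullable set: {D, J}.
S -> SSJ: J nullable, giving SS | SSJ.
Drop D -> ε.
D -> iDS: D nullable, giving iDS | iS.
Drop J -> ε.
J -> SD: D nullable, giving S | SD.
Unchanged (no nullable symbols): S -> i; D -> ai; D -> i; J -> a.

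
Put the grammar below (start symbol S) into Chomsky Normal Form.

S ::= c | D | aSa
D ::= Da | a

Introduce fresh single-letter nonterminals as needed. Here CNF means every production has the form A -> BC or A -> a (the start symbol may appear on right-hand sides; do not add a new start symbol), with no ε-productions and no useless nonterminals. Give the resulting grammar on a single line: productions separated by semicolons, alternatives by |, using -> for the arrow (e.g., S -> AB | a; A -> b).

No ε-productions.
After unit-elimination: S -> a | c | Da | aSa; D -> a | Da.
TERM: introduce A -> a and substitute in every rule of length ≥2.
BIN: S -> ASA becomes S -> AB, B -> SA.

S -> a | c | AB | DA; A -> a; B -> SA; D -> a | DA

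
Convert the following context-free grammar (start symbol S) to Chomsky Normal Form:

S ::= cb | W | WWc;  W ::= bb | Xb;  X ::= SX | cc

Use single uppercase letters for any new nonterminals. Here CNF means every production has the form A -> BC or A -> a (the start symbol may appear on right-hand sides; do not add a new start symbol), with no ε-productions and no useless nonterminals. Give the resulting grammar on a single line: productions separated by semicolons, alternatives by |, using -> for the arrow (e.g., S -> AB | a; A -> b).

S -> AB | BB | WC | XB; A -> c; B -> b; C -> WA; W -> BB | XB; X -> AA | SX

No ε-productions.
After unit-elimination: S -> Xb | bb | cb | WWc; W -> Xb | bb; X -> SX | cc.
TERM: introduce B -> b, A -> c and substitute in every rule of length ≥2.
BIN: S -> WWA becomes S -> WC, C -> WA.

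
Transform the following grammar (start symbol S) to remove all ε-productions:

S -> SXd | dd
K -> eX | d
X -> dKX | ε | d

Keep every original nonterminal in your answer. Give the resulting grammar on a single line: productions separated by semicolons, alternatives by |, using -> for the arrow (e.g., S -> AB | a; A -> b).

S -> Sd | dd | SXd; K -> d | e | eX; X -> d | dK | dKX

Nullable set: {X}.
S -> SXd: X nullable, giving SXd | Sd.
K -> eX: X nullable, giving e | eX.
Drop X -> ε.
X -> dKX: X nullable, giving dK | dKX.
Unchanged (no nullable symbols): S -> dd; K -> d; X -> d.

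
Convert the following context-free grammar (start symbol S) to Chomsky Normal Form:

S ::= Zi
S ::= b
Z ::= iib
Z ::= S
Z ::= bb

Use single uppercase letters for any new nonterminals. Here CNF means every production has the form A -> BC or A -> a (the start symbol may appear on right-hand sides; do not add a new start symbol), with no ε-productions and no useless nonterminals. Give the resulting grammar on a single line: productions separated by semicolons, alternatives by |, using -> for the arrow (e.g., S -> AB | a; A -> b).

S -> b | ZA; A -> i; B -> b; C -> AB; Z -> b | AC | BB | ZA

No ε-productions.
After unit-elimination: S -> b | Zi; Z -> b | Zi | bb | iib.
TERM: introduce B -> b, A -> i and substitute in every rule of length ≥2.
BIN: Z -> AAB becomes Z -> AC, C -> AB.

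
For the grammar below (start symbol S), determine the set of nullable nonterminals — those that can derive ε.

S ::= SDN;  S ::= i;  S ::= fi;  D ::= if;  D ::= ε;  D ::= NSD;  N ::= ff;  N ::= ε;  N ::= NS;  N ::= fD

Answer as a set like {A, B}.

Directly nullable (have an ε-rule): {D, N}.
Not nullable: S — each has a terminal in every rule's right-hand side or depends on a non-nullable symbol.

{D, N}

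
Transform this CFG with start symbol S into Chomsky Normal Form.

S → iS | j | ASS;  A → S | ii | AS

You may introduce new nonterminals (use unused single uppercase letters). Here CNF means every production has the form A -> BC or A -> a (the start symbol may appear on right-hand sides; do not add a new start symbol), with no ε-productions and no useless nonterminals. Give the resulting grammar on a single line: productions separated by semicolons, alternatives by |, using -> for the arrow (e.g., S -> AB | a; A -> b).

S -> j | AD | BS; A -> j | AC | AS | BB | BS; B -> i; C -> SS; D -> SS

No ε-productions.
After unit-elimination: S -> j | iS | ASS; A -> j | AS | iS | ii | ASS.
TERM: introduce B -> i and substitute in every rule of length ≥2.
BIN: A -> ASS becomes A -> AC, C -> SS; S -> ASS becomes S -> AD, D -> SS.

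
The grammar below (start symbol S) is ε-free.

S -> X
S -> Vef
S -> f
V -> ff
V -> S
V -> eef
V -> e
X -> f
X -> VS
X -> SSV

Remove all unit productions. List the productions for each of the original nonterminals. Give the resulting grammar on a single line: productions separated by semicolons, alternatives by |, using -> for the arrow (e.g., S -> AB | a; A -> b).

S -> f | VS | SSV | Vef; V -> e | f | VS | ff | SSV | Vef | eef; X -> f | VS | SSV

Unit productions: S->X, V->S.
Unit pairs (A ⇒* B via units): (S,X), (V,S), (V,X).
S: inherits non-unit rules of {S, X} → SSV | VS | Vef | f.
V: inherits non-unit rules of {S, V, X} → SSV | VS | Vef | e | eef | f | ff.
X: inherits non-unit rules of {X} → SSV | VS | f.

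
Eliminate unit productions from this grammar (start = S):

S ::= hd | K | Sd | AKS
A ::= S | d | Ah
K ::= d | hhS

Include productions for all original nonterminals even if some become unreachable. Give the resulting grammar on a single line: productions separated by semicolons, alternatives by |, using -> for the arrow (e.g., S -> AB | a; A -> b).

S -> d | Sd | hd | AKS | hhS; A -> d | Ah | Sd | hd | AKS | hhS; K -> d | hhS

Unit productions: A->S, S->K.
Unit pairs (A ⇒* B via units): (A,K), (A,S), (S,K).
S: inherits non-unit rules of {K, S} → AKS | Sd | d | hd | hhS.
A: inherits non-unit rules of {A, K, S} → AKS | Ah | Sd | d | hd | hhS.
K: inherits non-unit rules of {K} → d | hhS.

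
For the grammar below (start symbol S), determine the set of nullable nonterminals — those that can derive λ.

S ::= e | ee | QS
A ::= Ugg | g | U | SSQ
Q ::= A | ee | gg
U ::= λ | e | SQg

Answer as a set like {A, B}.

Directly nullable (have an ε-rule): {U}.
A is nullable via A -> U (every symbol on the right is already known nullable).
Q is nullable via Q -> A (every symbol on the right is already known nullable).
Not nullable: S — each has a terminal in every rule's right-hand side or depends on a non-nullable symbol.

{A, Q, U}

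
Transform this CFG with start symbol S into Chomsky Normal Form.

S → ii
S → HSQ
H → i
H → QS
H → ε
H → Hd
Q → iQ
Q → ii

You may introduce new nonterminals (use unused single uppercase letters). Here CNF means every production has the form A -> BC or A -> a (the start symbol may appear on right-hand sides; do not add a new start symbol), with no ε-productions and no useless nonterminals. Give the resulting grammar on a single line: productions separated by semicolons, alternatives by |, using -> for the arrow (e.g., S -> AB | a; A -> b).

Nullable: {H}; after ε-elimination: S -> SQ | ii | HSQ; H -> d | i | Hd | QS; Q -> iQ | ii.
No unit productions to eliminate.
TERM: introduce A -> d, B -> i and substitute in every rule of length ≥2.
BIN: S -> HSQ becomes S -> HC, C -> SQ.

S -> BB | HC | SQ; A -> d; B -> i; C -> SQ; H -> d | i | HA | QS; Q -> BB | BQ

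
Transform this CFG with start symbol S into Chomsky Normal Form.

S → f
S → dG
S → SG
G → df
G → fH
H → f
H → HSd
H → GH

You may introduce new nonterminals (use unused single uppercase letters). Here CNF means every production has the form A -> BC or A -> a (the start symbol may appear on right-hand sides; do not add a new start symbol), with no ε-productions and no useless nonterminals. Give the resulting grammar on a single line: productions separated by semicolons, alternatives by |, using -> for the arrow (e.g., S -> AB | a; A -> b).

S -> f | AG | SG; A -> d; B -> f; C -> SA; G -> AB | BH; H -> f | GH | HC

No ε-productions.
No unit productions to eliminate.
TERM: introduce A -> d, B -> f and substitute in every rule of length ≥2.
BIN: H -> HSA becomes H -> HC, C -> SA.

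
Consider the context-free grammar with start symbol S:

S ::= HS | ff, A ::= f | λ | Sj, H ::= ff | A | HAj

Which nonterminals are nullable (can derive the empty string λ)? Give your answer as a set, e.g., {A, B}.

{A, H}

Directly nullable (have an ε-rule): {A}.
H is nullable via H -> A (every symbol on the right is already known nullable).
Not nullable: S — each has a terminal in every rule's right-hand side or depends on a non-nullable symbol.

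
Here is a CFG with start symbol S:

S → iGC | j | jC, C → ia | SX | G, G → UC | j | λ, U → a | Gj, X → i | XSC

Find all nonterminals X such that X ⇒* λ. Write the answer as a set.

{C, G}

Directly nullable (have an ε-rule): {G}.
C is nullable via C -> G (every symbol on the right is already known nullable).
Not nullable: S, U, X — each has a terminal in every rule's right-hand side or depends on a non-nullable symbol.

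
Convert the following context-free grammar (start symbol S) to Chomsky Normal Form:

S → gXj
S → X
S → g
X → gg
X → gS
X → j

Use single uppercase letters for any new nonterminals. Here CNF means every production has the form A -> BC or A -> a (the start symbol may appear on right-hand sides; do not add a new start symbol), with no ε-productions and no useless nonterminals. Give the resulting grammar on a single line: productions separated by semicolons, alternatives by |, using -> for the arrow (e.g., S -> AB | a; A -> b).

No ε-productions.
After unit-elimination: S -> g | j | gS | gg | gXj; X -> j | gS | gg.
TERM: introduce A -> g, B -> j and substitute in every rule of length ≥2.
BIN: S -> AXB becomes S -> AC, C -> XB.

S -> g | j | AA | AC | AS; A -> g; B -> j; C -> XB; X -> j | AA | AS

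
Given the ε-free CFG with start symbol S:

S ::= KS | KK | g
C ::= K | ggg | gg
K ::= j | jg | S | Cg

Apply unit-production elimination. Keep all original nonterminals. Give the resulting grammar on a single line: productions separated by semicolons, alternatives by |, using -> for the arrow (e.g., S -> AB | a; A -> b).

S -> g | KK | KS; C -> g | j | Cg | KK | KS | gg | jg | ggg; K -> g | j | Cg | KK | KS | jg

Unit productions: C->K, K->S.
Unit pairs (A ⇒* B via units): (C,K), (C,S), (K,S).
S: inherits non-unit rules of {S} → KK | KS | g.
C: inherits non-unit rules of {C, K, S} → Cg | KK | KS | g | gg | ggg | j | jg.
K: inherits non-unit rules of {K, S} → Cg | KK | KS | g | j | jg.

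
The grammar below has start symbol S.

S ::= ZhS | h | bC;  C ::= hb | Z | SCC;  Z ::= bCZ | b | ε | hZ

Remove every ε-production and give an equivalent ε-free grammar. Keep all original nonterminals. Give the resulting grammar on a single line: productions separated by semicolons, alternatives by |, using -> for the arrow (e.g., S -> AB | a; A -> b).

S -> b | h | bC | hS | ZhS; C -> S | Z | SC | hb | SCC; Z -> b | h | bC | bZ | hZ | bCZ

Nullable set: {C, Z}.
S -> ZhS: Z nullable, giving ZhS | hS.
S -> bC: C nullable, giving b | bC.
C -> SCC: C, C nullable, giving S | SC | SCC.
C -> Z: Z nullable, giving Z.
Drop Z -> ε.
Z -> bCZ: C, Z nullable, giving b | bC | bCZ | bZ.
Z -> hZ: Z nullable, giving h | hZ.
Unchanged (no nullable symbols): S -> h; C -> hb; Z -> b.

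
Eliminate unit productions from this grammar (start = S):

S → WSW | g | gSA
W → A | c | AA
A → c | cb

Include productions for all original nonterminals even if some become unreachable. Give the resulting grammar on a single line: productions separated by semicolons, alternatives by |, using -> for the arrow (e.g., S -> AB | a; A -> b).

S -> g | WSW | gSA; A -> c | cb; W -> c | AA | cb

Unit productions: W->A.
Unit pairs (A ⇒* B via units): (W,A).
S: inherits non-unit rules of {S} → WSW | g | gSA.
A: inherits non-unit rules of {A} → c | cb.
W: inherits non-unit rules of {A, W} → AA | c | cb.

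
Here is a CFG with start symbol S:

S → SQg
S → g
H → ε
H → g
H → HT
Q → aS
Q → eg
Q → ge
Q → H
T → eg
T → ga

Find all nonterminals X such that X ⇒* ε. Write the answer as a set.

Directly nullable (have an ε-rule): {H}.
Q is nullable via Q -> H (every symbol on the right is already known nullable).
Not nullable: S, T — each has a terminal in every rule's right-hand side or depends on a non-nullable symbol.

{H, Q}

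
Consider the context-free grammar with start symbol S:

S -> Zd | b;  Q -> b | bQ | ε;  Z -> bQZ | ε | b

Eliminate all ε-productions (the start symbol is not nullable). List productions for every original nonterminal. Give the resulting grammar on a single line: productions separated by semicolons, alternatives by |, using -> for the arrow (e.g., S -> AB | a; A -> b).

S -> b | d | Zd; Q -> b | bQ; Z -> b | bQ | bZ | bQZ

Nullable set: {Q, Z}.
S -> Zd: Z nullable, giving Zd | d.
Drop Q -> ε.
Q -> bQ: Q nullable, giving b | bQ.
Drop Z -> ε.
Z -> bQZ: Q, Z nullable, giving b | bQ | bQZ | bZ.
Unchanged (no nullable symbols): S -> b; Q -> b; Z -> b.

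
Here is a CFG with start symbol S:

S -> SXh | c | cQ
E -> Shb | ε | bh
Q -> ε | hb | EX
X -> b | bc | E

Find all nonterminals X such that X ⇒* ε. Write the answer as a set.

{E, Q, X}

Directly nullable (have an ε-rule): {E, Q}.
X is nullable via X -> E (every symbol on the right is already known nullable).
Not nullable: S — each has a terminal in every rule's right-hand side or depends on a non-nullable symbol.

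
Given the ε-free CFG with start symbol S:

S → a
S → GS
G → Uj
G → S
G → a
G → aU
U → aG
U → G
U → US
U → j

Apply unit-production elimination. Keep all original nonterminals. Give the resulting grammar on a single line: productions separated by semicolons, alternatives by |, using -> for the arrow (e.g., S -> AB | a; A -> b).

Unit productions: G->S, U->G.
Unit pairs (A ⇒* B via units): (G,S), (U,G), (U,S).
S: inherits non-unit rules of {S} → GS | a.
G: inherits non-unit rules of {G, S} → GS | Uj | a | aU.
U: inherits non-unit rules of {G, S, U} → GS | US | Uj | a | aG | aU | j.

S -> a | GS; G -> a | GS | Uj | aU; U -> a | j | GS | US | Uj | aG | aU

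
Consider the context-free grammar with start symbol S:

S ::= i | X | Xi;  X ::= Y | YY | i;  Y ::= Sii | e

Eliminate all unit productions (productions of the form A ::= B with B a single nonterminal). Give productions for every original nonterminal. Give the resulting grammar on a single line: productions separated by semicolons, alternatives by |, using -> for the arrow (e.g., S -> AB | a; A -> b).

S -> e | i | Xi | YY | Sii; X -> e | i | YY | Sii; Y -> e | Sii

Unit productions: S->X, X->Y.
Unit pairs (A ⇒* B via units): (S,X), (S,Y), (X,Y).
S: inherits non-unit rules of {S, X, Y} → Sii | Xi | YY | e | i.
X: inherits non-unit rules of {X, Y} → Sii | YY | e | i.
Y: inherits non-unit rules of {Y} → Sii | e.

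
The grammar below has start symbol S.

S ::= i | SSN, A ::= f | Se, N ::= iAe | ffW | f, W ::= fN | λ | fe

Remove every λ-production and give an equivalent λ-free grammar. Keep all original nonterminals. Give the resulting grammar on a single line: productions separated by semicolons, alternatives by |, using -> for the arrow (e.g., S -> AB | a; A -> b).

Nullable set: {W}.
N -> ffW: W nullable, giving ff | ffW.
Drop W -> λ.
Unchanged (no nullable symbols): S -> SSN; S -> i; A -> Se; A -> f; N -> f; N -> iAe; W -> fN; W -> fe.

S -> i | SSN; A -> f | Se; N -> f | ff | ffW | iAe; W -> fN | fe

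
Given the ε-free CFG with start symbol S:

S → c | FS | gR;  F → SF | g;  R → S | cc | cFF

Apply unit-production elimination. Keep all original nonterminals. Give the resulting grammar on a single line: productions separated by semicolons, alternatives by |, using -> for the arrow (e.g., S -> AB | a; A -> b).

Unit productions: R->S.
Unit pairs (A ⇒* B via units): (R,S).
S: inherits non-unit rules of {S} → FS | c | gR.
F: inherits non-unit rules of {F} → SF | g.
R: inherits non-unit rules of {R, S} → FS | c | cFF | cc | gR.

S -> c | FS | gR; F -> g | SF; R -> c | FS | cc | gR | cFF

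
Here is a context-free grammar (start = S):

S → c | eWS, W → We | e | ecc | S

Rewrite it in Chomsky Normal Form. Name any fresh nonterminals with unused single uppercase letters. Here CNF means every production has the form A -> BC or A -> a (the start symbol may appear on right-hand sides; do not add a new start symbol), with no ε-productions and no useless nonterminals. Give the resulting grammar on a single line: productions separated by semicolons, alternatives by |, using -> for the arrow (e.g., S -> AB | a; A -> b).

S -> c | AC; A -> e; B -> c; C -> WS; D -> BB; E -> WS; W -> c | e | AD | AE | WA

No ε-productions.
After unit-elimination: S -> c | eWS; W -> c | e | We | eWS | ecc.
TERM: introduce B -> c, A -> e and substitute in every rule of length ≥2.
BIN: S -> AWS becomes S -> AC, C -> WS; W -> ABB becomes W -> AD, D -> BB; W -> AWS becomes W -> AE, E -> WS.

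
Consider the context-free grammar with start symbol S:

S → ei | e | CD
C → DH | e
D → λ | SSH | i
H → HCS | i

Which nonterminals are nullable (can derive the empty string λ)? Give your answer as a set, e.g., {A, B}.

Directly nullable (have an ε-rule): {D}.
Not nullable: C, H, S — each has a terminal in every rule's right-hand side or depends on a non-nullable symbol.

{D}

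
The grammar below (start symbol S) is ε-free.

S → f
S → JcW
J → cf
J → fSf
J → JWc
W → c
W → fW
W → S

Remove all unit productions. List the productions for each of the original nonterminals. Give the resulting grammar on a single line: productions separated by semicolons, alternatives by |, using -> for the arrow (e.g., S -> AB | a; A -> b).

Unit productions: W->S.
Unit pairs (A ⇒* B via units): (W,S).
S: inherits non-unit rules of {S} → JcW | f.
J: inherits non-unit rules of {J} → JWc | cf | fSf.
W: inherits non-unit rules of {S, W} → JcW | c | f | fW.

S -> f | JcW; J -> cf | JWc | fSf; W -> c | f | fW | JcW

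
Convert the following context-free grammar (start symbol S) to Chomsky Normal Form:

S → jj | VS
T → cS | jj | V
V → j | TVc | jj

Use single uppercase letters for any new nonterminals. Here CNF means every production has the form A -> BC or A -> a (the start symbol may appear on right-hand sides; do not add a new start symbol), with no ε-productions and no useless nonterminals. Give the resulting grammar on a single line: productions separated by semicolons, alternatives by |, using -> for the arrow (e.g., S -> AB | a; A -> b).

No ε-productions.
After unit-elimination: S -> VS | jj; T -> j | cS | jj | TVc; V -> j | jj | TVc.
TERM: introduce B -> c, A -> j and substitute in every rule of length ≥2.
BIN: T -> TVB becomes T -> TC, C -> VB; V -> TVB becomes V -> TD, D -> VB.

S -> AA | VS; A -> j; B -> c; C -> VB; D -> VB; T -> j | AA | BS | TC; V -> j | AA | TD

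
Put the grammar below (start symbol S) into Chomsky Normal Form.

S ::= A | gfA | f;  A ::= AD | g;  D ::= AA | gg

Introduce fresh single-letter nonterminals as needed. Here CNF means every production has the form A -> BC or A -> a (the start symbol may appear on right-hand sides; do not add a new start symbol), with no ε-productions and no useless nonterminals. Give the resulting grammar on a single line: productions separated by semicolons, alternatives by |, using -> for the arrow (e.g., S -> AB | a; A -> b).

S -> f | g | AD | BE; A -> g | AD; B -> g; C -> f; D -> AA | BB; E -> CA

No ε-productions.
After unit-elimination: S -> f | g | AD | gfA; A -> g | AD; D -> AA | gg.
TERM: introduce C -> f, B -> g and substitute in every rule of length ≥2.
BIN: S -> BCA becomes S -> BE, E -> CA.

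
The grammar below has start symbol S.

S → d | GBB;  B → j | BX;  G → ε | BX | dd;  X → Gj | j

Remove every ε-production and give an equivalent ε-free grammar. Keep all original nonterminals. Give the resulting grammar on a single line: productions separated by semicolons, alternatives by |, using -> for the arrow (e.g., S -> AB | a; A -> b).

Nullable set: {G}.
S -> GBB: G nullable, giving BB | GBB.
Drop G -> ε.
X -> Gj: G nullable, giving Gj | j.
Unchanged (no nullable symbols): S -> d; B -> BX; B -> j; G -> BX; G -> dd; X -> j.

S -> d | BB | GBB; B -> j | BX; G -> BX | dd; X -> j | Gj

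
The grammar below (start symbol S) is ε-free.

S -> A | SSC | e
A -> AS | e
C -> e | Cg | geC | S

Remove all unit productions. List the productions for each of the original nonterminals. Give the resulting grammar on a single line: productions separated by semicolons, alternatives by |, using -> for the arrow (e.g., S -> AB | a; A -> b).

Unit productions: C->S, S->A.
Unit pairs (A ⇒* B via units): (C,A), (C,S), (S,A).
S: inherits non-unit rules of {A, S} → AS | SSC | e.
A: inherits non-unit rules of {A} → AS | e.
C: inherits non-unit rules of {A, C, S} → AS | Cg | SSC | e | geC.

S -> e | AS | SSC; A -> e | AS; C -> e | AS | Cg | SSC | geC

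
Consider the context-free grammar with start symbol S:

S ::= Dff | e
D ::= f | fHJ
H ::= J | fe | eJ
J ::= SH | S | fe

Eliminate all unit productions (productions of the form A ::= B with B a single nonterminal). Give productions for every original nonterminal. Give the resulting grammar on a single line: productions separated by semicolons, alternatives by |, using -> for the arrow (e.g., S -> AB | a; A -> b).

Unit productions: H->J, J->S.
Unit pairs (A ⇒* B via units): (H,J), (H,S), (J,S).
S: inherits non-unit rules of {S} → Dff | e.
D: inherits non-unit rules of {D} → f | fHJ.
H: inherits non-unit rules of {H, J, S} → Dff | SH | e | eJ | fe.
J: inherits non-unit rules of {J, S} → Dff | SH | e | fe.

S -> e | Dff; D -> f | fHJ; H -> e | SH | eJ | fe | Dff; J -> e | SH | fe | Dff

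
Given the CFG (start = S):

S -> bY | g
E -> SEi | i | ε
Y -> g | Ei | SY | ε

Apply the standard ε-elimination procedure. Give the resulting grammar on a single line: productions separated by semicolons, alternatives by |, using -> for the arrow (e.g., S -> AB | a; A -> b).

Nullable set: {E, Y}.
S -> bY: Y nullable, giving b | bY.
Drop E -> ε.
E -> SEi: E nullable, giving SEi | Si.
Drop Y -> ε.
Y -> Ei: E nullable, giving Ei | i.
Y -> SY: Y nullable, giving S | SY.
Unchanged (no nullable symbols): S -> g; E -> i; Y -> g.

S -> b | g | bY; E -> i | Si | SEi; Y -> S | g | i | Ei | SY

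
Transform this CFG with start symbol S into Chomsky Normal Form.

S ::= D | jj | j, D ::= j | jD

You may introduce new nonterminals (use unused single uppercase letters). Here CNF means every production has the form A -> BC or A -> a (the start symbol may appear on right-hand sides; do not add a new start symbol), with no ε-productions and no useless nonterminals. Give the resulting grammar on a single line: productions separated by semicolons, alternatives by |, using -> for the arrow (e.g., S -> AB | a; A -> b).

S -> j | AA | AD; A -> j; D -> j | AD

No ε-productions.
After unit-elimination: S -> j | jD | jj; D -> j | jD.
TERM: introduce A -> j and substitute in every rule of length ≥2.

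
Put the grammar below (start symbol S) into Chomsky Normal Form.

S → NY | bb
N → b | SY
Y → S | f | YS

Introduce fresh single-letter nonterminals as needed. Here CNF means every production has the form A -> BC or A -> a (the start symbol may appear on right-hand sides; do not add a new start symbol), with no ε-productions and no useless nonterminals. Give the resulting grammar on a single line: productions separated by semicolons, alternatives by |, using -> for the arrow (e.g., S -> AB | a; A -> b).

S -> AA | NY; A -> b; N -> b | SY; Y -> f | AA | NY | YS

No ε-productions.
After unit-elimination: S -> NY | bb; N -> b | SY; Y -> f | NY | YS | bb.
TERM: introduce A -> b and substitute in every rule of length ≥2.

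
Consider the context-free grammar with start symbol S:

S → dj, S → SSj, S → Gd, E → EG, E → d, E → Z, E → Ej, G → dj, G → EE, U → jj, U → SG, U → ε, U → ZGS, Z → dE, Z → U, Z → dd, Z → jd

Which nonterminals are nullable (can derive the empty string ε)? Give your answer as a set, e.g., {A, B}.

Directly nullable (have an ε-rule): {U}.
Z is nullable via Z -> U (every symbol on the right is already known nullable).
E is nullable via E -> Z (every symbol on the right is already known nullable).
G is nullable via G -> EE (every symbol on the right is already known nullable).
Not nullable: S — each has a terminal in every rule's right-hand side or depends on a non-nullable symbol.

{E, G, U, Z}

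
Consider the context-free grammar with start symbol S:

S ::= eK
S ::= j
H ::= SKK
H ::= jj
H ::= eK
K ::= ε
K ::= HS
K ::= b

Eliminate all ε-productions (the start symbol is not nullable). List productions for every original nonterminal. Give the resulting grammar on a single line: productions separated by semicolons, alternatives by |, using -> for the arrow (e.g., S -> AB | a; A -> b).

S -> e | j | eK; H -> S | e | SK | eK | jj | SKK; K -> b | HS

Nullable set: {K}.
S -> eK: K nullable, giving e | eK.
H -> SKK: K, K nullable, giving S | SK | SKK.
H -> eK: K nullable, giving e | eK.
Drop K -> ε.
Unchanged (no nullable symbols): S -> j; H -> jj; K -> HS; K -> b.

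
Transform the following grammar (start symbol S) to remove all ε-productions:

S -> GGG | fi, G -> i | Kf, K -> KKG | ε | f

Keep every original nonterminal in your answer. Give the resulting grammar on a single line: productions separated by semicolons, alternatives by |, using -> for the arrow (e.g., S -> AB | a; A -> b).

Nullable set: {K}.
G -> Kf: K nullable, giving Kf | f.
Drop K -> ε.
K -> KKG: K, K nullable, giving G | KG | KKG.
Unchanged (no nullable symbols): S -> GGG; S -> fi; G -> i; K -> f.

S -> fi | GGG; G -> f | i | Kf; K -> G | f | KG | KKG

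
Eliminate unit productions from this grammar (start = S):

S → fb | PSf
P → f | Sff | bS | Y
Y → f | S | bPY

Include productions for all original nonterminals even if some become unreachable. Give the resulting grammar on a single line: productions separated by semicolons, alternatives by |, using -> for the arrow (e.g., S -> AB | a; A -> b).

Unit productions: P->Y, Y->S.
Unit pairs (A ⇒* B via units): (P,S), (P,Y), (Y,S).
S: inherits non-unit rules of {S} → PSf | fb.
P: inherits non-unit rules of {P, S, Y} → PSf | Sff | bPY | bS | f | fb.
Y: inherits non-unit rules of {S, Y} → PSf | bPY | f | fb.

S -> fb | PSf; P -> f | bS | fb | PSf | Sff | bPY; Y -> f | fb | PSf | bPY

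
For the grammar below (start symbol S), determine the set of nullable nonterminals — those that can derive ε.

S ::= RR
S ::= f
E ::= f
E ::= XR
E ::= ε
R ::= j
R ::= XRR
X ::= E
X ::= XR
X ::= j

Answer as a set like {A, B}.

Directly nullable (have an ε-rule): {E}.
X is nullable via X -> E (every symbol on the right is already known nullable).
Not nullable: R, S — each has a terminal in every rule's right-hand side or depends on a non-nullable symbol.

{E, X}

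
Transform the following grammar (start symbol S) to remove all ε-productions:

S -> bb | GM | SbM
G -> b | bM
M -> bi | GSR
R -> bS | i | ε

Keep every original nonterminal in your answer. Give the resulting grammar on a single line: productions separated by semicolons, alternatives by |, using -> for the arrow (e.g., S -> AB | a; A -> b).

S -> GM | bb | SbM; G -> b | bM; M -> GS | bi | GSR; R -> i | bS

Nullable set: {R}.
M -> GSR: R nullable, giving GS | GSR.
Drop R -> ε.
Unchanged (no nullable symbols): S -> GM; S -> SbM; S -> bb; G -> b; G -> bM; M -> bi; R -> bS; R -> i.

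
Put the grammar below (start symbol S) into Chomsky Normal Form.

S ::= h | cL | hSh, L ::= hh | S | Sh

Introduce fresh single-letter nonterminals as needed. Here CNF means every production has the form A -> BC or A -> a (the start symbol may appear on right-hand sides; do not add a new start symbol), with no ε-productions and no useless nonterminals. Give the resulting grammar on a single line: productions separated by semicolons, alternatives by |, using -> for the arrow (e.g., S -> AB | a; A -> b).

No ε-productions.
After unit-elimination: S -> h | cL | hSh; L -> h | Sh | cL | hh | hSh.
TERM: introduce B -> c, A -> h and substitute in every rule of length ≥2.
BIN: L -> ASA becomes L -> AC, C -> SA; S -> ASA becomes S -> AD, D -> SA.

S -> h | AD | BL; A -> h; B -> c; C -> SA; D -> SA; L -> h | AA | AC | BL | SA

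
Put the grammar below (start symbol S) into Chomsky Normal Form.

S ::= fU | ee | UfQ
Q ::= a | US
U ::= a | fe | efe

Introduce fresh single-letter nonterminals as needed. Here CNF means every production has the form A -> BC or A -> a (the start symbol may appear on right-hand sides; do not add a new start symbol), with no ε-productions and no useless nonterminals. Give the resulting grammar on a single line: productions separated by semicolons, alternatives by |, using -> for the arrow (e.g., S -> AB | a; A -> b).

S -> AU | BB | UC; A -> f; B -> e; C -> AQ; D -> AB; Q -> a | US; U -> a | AB | BD

No ε-productions.
No unit productions to eliminate.
TERM: introduce B -> e, A -> f and substitute in every rule of length ≥2.
BIN: S -> UAQ becomes S -> UC, C -> AQ; U -> BAB becomes U -> BD, D -> AB.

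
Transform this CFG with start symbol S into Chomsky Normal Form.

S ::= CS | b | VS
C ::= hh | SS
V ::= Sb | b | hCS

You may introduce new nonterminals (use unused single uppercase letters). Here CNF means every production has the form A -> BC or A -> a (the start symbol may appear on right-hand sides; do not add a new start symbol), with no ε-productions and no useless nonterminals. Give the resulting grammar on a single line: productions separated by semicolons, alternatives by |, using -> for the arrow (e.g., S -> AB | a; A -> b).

No ε-productions.
No unit productions to eliminate.
TERM: introduce B -> b, A -> h and substitute in every rule of length ≥2.
BIN: V -> ACS becomes V -> AD, D -> CS.

S -> b | CS | VS; A -> h; B -> b; C -> AA | SS; D -> CS; V -> b | AD | SB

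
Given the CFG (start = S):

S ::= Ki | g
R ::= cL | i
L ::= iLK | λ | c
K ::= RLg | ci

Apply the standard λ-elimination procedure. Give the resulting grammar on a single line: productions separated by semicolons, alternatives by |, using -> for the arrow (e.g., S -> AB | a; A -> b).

Nullable set: {L}.
K -> RLg: L nullable, giving RLg | Rg.
Drop L -> λ.
L -> iLK: L nullable, giving iK | iLK.
R -> cL: L nullable, giving c | cL.
Unchanged (no nullable symbols): S -> Ki; S -> g; K -> ci; L -> c; R -> i.

S -> g | Ki; K -> Rg | ci | RLg; L -> c | iK | iLK; R -> c | i | cL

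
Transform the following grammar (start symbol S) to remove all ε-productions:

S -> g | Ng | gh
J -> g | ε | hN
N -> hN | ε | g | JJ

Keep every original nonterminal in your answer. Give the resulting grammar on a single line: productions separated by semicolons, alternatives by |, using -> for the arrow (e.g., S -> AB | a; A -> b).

Nullable set: {J, N}.
S -> Ng: N nullable, giving Ng | g.
Drop J -> ε.
J -> hN: N nullable, giving h | hN.
Drop N -> ε.
N -> JJ: J, J nullable, giving J | JJ.
N -> hN: N nullable, giving h | hN.
Unchanged (no nullable symbols): S -> g; S -> gh; J -> g; N -> g.

S -> g | Ng | gh; J -> g | h | hN; N -> J | g | h | JJ | hN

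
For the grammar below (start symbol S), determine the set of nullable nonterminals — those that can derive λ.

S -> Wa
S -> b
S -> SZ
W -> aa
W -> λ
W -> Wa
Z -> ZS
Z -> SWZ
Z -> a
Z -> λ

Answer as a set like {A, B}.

{W, Z}

Directly nullable (have an ε-rule): {W, Z}.
Not nullable: S — each has a terminal in every rule's right-hand side or depends on a non-nullable symbol.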